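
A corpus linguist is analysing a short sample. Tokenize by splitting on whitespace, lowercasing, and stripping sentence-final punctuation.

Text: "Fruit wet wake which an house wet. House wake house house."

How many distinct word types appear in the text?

Distinct types: {an, fruit, house, wake, wet, which}
V = 6

6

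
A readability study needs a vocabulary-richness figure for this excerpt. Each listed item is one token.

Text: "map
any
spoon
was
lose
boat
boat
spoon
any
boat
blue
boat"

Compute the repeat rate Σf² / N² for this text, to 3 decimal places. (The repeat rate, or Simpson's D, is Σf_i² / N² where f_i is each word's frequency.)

Frequencies: boat:4, any:2, spoon:2, map:1, was:1, lose:1, blue:1
Σf² = 28; N² = 144
Repeat rate = 28 / 144 = 0.194

0.194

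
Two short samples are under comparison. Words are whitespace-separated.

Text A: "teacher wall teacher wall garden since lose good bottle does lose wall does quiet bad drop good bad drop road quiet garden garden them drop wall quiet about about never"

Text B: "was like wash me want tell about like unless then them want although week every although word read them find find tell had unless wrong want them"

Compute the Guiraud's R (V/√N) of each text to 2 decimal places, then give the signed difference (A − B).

A: V=15, N=30, R=2.74
B: V=18, N=27, R=3.46
Difference = 2.74 − 3.46 = -0.72

-0.72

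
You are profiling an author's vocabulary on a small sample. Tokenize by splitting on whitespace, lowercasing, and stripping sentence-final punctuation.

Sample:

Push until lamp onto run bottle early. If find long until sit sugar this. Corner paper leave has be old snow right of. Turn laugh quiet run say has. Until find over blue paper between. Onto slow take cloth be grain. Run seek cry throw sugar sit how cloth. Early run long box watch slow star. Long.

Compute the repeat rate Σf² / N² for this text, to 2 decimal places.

Frequencies: run:4, until:3, long:3, onto:2, early:2, find:2, sit:2, sugar:2, paper:2, has:2, be:2, slow:2, cloth:2, push:1, lamp:1, bottle:1, if:1, this:1, corner:1, leave:1, … (20 more, each freq 1)
Σf² = 101; N² = 3249
Repeat rate = 101 / 3249 = 0.03

0.03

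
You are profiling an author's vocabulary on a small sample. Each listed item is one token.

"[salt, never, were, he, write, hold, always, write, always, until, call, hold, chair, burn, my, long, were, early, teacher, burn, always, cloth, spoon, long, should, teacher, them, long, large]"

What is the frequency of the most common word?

3

Frequencies: always:3, long:3, were:2, write:2, hold:2, burn:2, teacher:2, salt:1, never:1, he:1, until:1, call:1, chair:1, my:1, early:1, cloth:1, spoon:1, should:1, them:1, large:1
Most common: 'always' with frequency 3.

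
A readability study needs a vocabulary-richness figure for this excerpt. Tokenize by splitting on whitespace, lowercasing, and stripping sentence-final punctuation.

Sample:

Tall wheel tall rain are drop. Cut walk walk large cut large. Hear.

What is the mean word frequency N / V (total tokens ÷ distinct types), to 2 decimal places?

N = 13 tokens, V = 9 types.
Mean frequency = N / V = 13 / 9 = 1.44

1.44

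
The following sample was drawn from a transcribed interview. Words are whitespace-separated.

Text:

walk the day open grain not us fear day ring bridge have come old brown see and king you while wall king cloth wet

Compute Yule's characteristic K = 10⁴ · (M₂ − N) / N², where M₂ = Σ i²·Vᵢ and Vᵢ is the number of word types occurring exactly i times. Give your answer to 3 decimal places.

69.444

Frequencies: day:2, king:2, walk:1, the:1, open:1, grain:1, not:1, us:1, fear:1, ring:1, bridge:1, have:1, come:1, old:1, brown:1, see:1, and:1, you:1, while:1, wall:1, … (2 more, each freq 1)
N = 24. Frequency spectrum: V_1=20, V_2=2
M₂ = 1²·20 + 2²·2 = 28
K = 10000 × (28 − 24) / 24² = 69.444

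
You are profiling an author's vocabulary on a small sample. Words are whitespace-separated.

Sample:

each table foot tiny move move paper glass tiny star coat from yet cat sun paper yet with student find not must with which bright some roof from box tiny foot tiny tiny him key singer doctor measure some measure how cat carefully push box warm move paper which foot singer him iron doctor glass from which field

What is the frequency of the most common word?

Frequencies: tiny:5, foot:3, move:3, paper:3, from:3, which:3, glass:2, yet:2, cat:2, with:2, some:2, box:2, him:2, singer:2, doctor:2, measure:2, each:1, table:1, star:1, coat:1, … (14 more, each freq 1)
Most common: 'tiny' with frequency 5.

5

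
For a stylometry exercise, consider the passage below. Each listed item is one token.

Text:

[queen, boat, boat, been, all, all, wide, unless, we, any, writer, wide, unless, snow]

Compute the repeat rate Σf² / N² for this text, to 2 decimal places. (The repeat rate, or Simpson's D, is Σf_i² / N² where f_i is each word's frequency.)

0.11

Frequencies: boat:2, all:2, wide:2, unless:2, queen:1, been:1, we:1, any:1, writer:1, snow:1
Σf² = 22; N² = 196
Repeat rate = 22 / 196 = 0.11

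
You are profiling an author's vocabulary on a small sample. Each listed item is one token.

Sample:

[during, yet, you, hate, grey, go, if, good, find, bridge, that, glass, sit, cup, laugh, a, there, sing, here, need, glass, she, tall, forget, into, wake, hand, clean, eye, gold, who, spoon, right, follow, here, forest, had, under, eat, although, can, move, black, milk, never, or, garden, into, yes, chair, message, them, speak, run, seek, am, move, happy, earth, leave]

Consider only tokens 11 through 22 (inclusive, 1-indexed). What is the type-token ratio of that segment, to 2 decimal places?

Segment tokens 11–22: that, glass, sit, cup, laugh, a, there, sing, here, need, glass, she
Segment N = 12, segment V = 11.
TTR = 11 / 12 = 0.92

0.92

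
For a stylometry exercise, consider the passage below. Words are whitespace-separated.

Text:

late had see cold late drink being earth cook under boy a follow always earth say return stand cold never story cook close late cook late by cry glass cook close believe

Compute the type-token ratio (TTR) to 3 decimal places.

N = 32 tokens, V = 23 types.
TTR = V / N = 23 / 32 = 0.719

0.719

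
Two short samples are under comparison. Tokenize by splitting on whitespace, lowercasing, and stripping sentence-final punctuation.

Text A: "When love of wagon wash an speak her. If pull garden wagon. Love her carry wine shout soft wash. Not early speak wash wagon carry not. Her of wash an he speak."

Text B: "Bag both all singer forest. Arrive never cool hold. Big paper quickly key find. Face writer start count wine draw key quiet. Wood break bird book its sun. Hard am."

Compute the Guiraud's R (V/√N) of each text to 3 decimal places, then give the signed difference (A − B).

A: V=18, N=32, R=3.182
B: V=29, N=30, R=5.295
Difference = 3.182 − 5.295 = -2.113

-2.113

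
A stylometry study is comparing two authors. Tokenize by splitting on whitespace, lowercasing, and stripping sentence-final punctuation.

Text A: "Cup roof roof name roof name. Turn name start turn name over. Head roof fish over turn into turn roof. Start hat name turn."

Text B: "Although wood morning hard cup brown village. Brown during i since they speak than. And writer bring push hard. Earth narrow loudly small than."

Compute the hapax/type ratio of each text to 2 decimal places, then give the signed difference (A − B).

A: hapax=5, V=10, ratio=0.50
B: hapax=18, V=21, ratio=0.86
Difference = 0.50 − 0.86 = -0.36

-0.36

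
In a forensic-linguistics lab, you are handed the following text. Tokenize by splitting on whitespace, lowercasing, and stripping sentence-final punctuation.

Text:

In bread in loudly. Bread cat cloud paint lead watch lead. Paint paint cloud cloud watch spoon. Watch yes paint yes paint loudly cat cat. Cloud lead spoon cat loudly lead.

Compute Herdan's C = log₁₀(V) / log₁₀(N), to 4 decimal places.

0.6705

N = 31, V = 10.
log₁₀(V) = 1.000000, log₁₀(N) = 1.491362
C = 1.000000 / 1.491362 = 0.6705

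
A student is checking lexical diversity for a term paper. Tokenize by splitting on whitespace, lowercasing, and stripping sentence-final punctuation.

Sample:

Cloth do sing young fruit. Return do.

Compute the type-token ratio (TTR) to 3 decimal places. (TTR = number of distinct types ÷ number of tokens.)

0.857

N = 7 tokens, V = 6 types.
TTR = V / N = 6 / 7 = 0.857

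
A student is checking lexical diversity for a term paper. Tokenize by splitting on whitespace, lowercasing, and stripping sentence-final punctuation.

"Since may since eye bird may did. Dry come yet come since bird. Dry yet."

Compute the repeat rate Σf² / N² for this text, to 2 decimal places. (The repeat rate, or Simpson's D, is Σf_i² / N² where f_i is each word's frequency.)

0.14

Frequencies: since:3, may:2, bird:2, dry:2, come:2, yet:2, eye:1, did:1
Σf² = 31; N² = 225
Repeat rate = 31 / 225 = 0.14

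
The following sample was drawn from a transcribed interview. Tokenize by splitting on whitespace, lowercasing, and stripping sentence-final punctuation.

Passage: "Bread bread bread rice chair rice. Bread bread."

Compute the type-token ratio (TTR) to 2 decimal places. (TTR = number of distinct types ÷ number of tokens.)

N = 8 tokens, V = 3 types.
TTR = V / N = 3 / 8 = 0.38

0.38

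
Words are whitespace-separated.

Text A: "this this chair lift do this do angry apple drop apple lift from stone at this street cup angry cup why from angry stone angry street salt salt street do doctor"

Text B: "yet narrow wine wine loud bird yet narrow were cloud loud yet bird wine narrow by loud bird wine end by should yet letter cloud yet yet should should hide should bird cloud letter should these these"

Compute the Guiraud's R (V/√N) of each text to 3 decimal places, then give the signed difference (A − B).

A: V=15, N=31, R=2.694
B: V=13, N=37, R=2.137
Difference = 2.694 − 2.137 = 0.557

0.557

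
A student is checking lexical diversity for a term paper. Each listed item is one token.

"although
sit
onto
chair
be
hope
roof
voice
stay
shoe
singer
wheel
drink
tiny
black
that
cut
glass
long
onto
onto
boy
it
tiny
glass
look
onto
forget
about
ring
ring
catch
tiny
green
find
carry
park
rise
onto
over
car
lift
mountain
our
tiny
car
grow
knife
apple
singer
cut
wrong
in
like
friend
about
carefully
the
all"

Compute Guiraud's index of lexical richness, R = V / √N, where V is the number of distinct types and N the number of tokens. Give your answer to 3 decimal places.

5.989

N = 59, V = 46.
√N = 7.681146
R = 46 / 7.681146 = 5.989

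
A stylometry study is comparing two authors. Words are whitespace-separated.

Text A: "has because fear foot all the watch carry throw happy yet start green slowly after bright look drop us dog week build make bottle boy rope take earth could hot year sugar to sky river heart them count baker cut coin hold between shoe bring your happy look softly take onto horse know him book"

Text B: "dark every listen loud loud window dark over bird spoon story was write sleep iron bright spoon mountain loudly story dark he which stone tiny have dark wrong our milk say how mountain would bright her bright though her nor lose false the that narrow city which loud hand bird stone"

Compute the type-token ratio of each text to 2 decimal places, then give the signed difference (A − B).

TTR(A) = 52/55 = 0.95
TTR(B) = 37/51 = 0.73
Difference = 0.95 − 0.73 = 0.22

0.22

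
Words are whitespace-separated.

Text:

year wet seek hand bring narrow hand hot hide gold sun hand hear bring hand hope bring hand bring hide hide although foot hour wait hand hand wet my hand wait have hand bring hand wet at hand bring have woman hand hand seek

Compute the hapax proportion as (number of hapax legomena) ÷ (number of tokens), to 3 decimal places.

0.295

Frequencies: hand:13, bring:6, wet:3, hide:3, seek:2, wait:2, have:2, year:1, narrow:1, hot:1, gold:1, sun:1, hear:1, hope:1, although:1, foot:1, hour:1, my:1, at:1, woman:1
Hapax count = 13; token count = 44.
Ratio = 13 / 44 = 0.295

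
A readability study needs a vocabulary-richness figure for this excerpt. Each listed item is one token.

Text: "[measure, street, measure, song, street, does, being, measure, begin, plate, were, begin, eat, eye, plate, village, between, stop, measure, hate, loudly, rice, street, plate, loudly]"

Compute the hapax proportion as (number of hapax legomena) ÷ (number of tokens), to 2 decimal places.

Frequencies: measure:4, street:3, plate:3, begin:2, loudly:2, song:1, does:1, being:1, were:1, eat:1, eye:1, village:1, between:1, stop:1, hate:1, rice:1
Hapax count = 11; token count = 25.
Ratio = 11 / 25 = 0.44

0.44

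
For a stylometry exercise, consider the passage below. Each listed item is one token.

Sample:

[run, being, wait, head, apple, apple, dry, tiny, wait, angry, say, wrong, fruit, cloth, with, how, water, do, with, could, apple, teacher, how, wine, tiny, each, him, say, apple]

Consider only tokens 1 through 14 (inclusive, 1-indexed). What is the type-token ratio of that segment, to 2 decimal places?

Segment tokens 1–14: run, being, wait, head, apple, apple, dry, tiny, wait, angry, say, wrong, fruit, cloth
Segment N = 14, segment V = 12.
TTR = 12 / 14 = 0.86

0.86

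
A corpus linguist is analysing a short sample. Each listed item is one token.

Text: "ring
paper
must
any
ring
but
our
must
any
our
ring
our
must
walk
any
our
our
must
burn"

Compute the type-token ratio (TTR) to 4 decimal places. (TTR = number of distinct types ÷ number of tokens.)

N = 19 tokens, V = 8 types.
TTR = V / N = 8 / 19 = 0.4211

0.4211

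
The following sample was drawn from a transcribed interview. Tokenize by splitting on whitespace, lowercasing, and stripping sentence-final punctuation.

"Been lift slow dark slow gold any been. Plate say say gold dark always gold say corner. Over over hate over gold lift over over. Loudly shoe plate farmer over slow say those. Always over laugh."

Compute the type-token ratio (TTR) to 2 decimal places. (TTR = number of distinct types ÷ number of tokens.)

0.47

N = 36 tokens, V = 17 types.
TTR = V / N = 17 / 36 = 0.47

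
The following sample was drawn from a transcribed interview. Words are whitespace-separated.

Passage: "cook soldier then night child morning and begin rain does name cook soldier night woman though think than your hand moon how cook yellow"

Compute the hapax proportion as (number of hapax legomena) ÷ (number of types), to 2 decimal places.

Frequencies: cook:3, soldier:2, night:2, then:1, child:1, morning:1, and:1, begin:1, rain:1, does:1, name:1, woman:1, though:1, think:1, than:1, your:1, hand:1, moon:1, how:1, yellow:1
Hapax count = 17; type count = 20.
Ratio = 17 / 20 = 0.85

0.85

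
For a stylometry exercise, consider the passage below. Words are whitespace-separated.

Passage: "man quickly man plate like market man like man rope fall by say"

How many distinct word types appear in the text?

9

Distinct types: {by, fall, like, man, market, plate, quickly, rope, say}
V = 9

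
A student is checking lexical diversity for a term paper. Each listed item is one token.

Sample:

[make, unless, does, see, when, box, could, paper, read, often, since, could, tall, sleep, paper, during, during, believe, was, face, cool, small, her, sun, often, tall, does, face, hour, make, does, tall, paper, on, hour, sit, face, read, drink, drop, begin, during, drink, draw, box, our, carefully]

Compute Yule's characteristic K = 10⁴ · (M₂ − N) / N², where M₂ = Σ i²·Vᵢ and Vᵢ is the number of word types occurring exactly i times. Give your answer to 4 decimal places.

199.1852

Frequencies: does:3, paper:3, tall:3, during:3, face:3, make:2, box:2, could:2, read:2, often:2, hour:2, drink:2, unless:1, see:1, when:1, since:1, sleep:1, believe:1, was:1, cool:1, … (10 more, each freq 1)
N = 47. Frequency spectrum: V_1=18, V_2=7, V_3=5
M₂ = 1²·18 + 2²·7 + 3²·5 = 91
K = 10000 × (91 − 47) / 47² = 199.1852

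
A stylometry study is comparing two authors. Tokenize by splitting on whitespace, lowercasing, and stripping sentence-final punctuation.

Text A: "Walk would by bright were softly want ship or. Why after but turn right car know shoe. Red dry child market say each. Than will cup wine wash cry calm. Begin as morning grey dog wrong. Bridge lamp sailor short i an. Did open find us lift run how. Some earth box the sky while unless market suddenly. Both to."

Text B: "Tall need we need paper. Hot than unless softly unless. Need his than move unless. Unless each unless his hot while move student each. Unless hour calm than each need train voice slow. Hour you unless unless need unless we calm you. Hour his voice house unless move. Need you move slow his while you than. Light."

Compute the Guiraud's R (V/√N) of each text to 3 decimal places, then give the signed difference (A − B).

A: V=59, N=60, R=7.617
B: V=21, N=57, R=2.782
Difference = 7.617 − 2.782 = 4.835

4.835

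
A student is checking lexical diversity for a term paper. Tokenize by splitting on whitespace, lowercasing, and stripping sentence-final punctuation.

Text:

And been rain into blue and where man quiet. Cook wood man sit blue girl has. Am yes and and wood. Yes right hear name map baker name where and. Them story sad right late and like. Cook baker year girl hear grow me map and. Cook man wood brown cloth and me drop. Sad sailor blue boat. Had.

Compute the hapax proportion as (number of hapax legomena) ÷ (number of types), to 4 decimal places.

Frequencies: and:8, blue:3, man:3, cook:3, wood:3, where:2, girl:2, yes:2, right:2, hear:2, name:2, map:2, baker:2, sad:2, me:2, been:1, rain:1, into:1, quiet:1, sit:1, … (14 more, each freq 1)
Hapax count = 19; type count = 34.
Ratio = 19 / 34 = 0.5588

0.5588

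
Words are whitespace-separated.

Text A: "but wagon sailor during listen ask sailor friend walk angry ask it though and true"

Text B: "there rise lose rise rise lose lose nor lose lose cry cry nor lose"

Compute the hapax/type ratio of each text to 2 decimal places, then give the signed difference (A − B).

A: hapax=11, V=13, ratio=0.85
B: hapax=1, V=5, ratio=0.20
Difference = 0.85 − 0.20 = 0.65

0.65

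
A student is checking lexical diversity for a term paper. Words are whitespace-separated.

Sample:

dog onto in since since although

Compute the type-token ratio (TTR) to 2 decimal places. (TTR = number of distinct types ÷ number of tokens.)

0.83

N = 6 tokens, V = 5 types.
TTR = V / N = 5 / 6 = 0.83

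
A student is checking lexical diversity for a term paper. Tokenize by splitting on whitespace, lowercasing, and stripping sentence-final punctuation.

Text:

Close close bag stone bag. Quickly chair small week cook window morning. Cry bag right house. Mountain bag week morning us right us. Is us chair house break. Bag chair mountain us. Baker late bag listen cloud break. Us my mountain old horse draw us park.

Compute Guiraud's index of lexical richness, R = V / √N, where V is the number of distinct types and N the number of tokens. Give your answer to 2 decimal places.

3.83

N = 46, V = 26.
√N = 6.782330
R = 26 / 6.782330 = 3.83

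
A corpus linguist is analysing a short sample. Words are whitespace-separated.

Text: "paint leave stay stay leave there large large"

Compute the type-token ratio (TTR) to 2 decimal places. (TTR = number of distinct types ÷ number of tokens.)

0.63

N = 8 tokens, V = 5 types.
TTR = V / N = 5 / 8 = 0.63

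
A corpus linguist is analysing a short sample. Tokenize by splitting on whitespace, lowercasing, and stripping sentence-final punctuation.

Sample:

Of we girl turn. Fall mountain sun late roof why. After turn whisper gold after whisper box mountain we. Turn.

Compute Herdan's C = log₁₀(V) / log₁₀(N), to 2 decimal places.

N = 20, V = 14.
log₁₀(V) = 1.146128, log₁₀(N) = 1.301030
C = 1.146128 / 1.301030 = 0.88

0.88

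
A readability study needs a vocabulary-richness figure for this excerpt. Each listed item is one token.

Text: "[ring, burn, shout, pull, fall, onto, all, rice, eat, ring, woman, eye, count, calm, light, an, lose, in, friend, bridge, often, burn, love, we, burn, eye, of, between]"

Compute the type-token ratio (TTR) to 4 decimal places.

0.8571

N = 28 tokens, V = 24 types.
TTR = V / N = 24 / 28 = 0.8571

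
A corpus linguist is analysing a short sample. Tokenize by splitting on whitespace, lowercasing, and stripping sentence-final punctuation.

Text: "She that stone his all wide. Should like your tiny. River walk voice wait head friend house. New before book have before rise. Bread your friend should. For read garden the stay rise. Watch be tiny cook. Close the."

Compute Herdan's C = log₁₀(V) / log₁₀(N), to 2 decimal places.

0.95

N = 39, V = 32.
log₁₀(V) = 1.505150, log₁₀(N) = 1.591065
C = 1.505150 / 1.591065 = 0.95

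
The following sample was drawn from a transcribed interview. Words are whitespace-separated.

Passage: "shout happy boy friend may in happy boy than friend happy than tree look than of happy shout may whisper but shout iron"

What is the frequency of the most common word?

Frequencies: happy:4, shout:3, than:3, boy:2, friend:2, may:2, in:1, tree:1, look:1, of:1, whisper:1, but:1, iron:1
Most common: 'happy' with frequency 4.

4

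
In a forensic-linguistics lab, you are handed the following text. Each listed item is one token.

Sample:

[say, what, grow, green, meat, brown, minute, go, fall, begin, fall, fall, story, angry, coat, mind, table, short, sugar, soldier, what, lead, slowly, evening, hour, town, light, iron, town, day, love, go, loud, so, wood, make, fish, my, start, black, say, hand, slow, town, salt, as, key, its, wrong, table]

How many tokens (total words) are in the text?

Tokens: say, what, grow, green, meat, brown, minute, go, fall, begin, fall, fall, story, angry, coat, mind, table, short, sugar, soldier, what, lead, slowly, evening, hour, town, light, iron, town, day, love, go, loud, so, wood, make, fish, my, start, black, say, hand, slow, town, salt, as, key, its, wrong, table
N = 50

50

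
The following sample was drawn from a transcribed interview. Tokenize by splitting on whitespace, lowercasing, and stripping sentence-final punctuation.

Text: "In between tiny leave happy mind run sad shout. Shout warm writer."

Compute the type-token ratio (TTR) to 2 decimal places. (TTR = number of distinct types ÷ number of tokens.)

N = 12 tokens, V = 11 types.
TTR = V / N = 11 / 12 = 0.92

0.92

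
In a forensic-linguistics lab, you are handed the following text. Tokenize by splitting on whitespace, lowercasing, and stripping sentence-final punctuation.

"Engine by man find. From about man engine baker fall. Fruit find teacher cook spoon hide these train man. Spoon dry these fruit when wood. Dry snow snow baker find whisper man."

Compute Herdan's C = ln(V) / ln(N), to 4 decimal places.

N = 32, V = 20.
ln(V) = 2.995732, ln(N) = 3.465736
C = 2.995732 / 3.465736 = 0.8644

0.8644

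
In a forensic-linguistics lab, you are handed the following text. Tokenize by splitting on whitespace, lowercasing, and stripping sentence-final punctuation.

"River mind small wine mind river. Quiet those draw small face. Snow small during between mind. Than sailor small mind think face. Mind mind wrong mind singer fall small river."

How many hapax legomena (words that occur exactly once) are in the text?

Frequencies: mind:7, small:5, river:3, face:2, wine:1, quiet:1, those:1, draw:1, snow:1, during:1, between:1, than:1, sailor:1, think:1, wrong:1, singer:1, fall:1
Hapax (freq=1): between, draw, during, fall, quiet, sailor, singer, snow, than, think, those, wine, wrong

13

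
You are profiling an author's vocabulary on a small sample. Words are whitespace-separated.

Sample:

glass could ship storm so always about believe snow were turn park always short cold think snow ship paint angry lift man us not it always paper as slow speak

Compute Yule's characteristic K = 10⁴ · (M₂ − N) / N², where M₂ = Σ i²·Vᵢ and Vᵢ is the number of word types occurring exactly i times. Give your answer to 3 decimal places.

111.111

Frequencies: always:3, ship:2, snow:2, glass:1, could:1, storm:1, so:1, about:1, believe:1, were:1, turn:1, park:1, short:1, cold:1, think:1, paint:1, angry:1, lift:1, man:1, us:1, … (6 more, each freq 1)
N = 30. Frequency spectrum: V_1=23, V_2=2, V_3=1
M₂ = 1²·23 + 2²·2 + 3²·1 = 40
K = 10000 × (40 − 30) / 30² = 111.111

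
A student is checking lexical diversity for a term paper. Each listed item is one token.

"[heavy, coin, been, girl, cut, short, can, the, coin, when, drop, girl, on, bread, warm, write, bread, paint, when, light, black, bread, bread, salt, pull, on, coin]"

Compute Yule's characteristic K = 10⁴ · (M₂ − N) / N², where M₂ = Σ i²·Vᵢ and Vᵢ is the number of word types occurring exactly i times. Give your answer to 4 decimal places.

329.2181

Frequencies: bread:4, coin:3, girl:2, when:2, on:2, heavy:1, been:1, cut:1, short:1, can:1, the:1, drop:1, warm:1, write:1, paint:1, light:1, black:1, salt:1, pull:1
N = 27. Frequency spectrum: V_1=14, V_2=3, V_3=1, V_4=1
M₂ = 1²·14 + 2²·3 + 3²·1 + 4²·1 = 51
K = 10000 × (51 − 27) / 27² = 329.2181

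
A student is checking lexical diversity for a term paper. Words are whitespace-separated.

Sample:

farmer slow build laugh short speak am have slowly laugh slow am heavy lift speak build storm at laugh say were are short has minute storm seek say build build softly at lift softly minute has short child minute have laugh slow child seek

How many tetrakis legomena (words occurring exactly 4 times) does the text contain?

2

Frequencies: build:4, laugh:4, slow:3, short:3, minute:3, speak:2, am:2, have:2, lift:2, storm:2, at:2, say:2, has:2, seek:2, softly:2, child:2, farmer:1, slowly:1, heavy:1, were:1, … (1 more, each freq 1)
Words with frequency 4: build, laugh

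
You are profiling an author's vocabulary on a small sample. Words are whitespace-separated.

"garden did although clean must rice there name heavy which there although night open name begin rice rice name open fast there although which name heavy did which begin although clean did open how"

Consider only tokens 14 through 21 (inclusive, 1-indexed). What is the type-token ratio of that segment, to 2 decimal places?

Segment tokens 14–21: open, name, begin, rice, rice, name, open, fast
Segment N = 8, segment V = 5.
TTR = 5 / 8 = 0.63

0.63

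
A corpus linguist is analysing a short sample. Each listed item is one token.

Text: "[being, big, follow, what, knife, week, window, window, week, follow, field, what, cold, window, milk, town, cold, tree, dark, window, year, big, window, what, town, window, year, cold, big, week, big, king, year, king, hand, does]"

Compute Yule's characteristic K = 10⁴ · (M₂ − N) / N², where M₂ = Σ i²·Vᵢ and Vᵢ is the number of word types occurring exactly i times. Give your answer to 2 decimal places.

Frequencies: window:6, big:4, what:3, week:3, cold:3, year:3, follow:2, town:2, king:2, being:1, knife:1, field:1, milk:1, tree:1, dark:1, hand:1, does:1
N = 36. Frequency spectrum: V_1=8, V_2=3, V_3=4, V_4=1, V_6=1
M₂ = 1²·8 + 2²·3 + 3²·4 + 4²·1 + 6²·1 = 108
K = 10000 × (108 − 36) / 36² = 555.56

555.56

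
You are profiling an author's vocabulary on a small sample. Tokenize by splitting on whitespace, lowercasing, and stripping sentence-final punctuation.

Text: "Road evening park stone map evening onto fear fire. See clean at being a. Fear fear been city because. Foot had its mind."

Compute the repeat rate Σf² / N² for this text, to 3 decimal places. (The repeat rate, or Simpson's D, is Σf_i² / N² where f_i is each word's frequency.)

Frequencies: fear:3, evening:2, road:1, park:1, stone:1, map:1, onto:1, fire:1, see:1, clean:1, at:1, being:1, a:1, been:1, city:1, because:1, foot:1, had:1, its:1, mind:1
Σf² = 31; N² = 529
Repeat rate = 31 / 529 = 0.059

0.059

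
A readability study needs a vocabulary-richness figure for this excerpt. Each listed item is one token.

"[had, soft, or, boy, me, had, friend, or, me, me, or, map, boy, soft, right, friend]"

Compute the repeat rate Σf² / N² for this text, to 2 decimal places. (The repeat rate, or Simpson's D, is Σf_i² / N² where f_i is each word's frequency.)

Frequencies: or:3, me:3, had:2, soft:2, boy:2, friend:2, map:1, right:1
Σf² = 36; N² = 256
Repeat rate = 36 / 256 = 0.14

0.14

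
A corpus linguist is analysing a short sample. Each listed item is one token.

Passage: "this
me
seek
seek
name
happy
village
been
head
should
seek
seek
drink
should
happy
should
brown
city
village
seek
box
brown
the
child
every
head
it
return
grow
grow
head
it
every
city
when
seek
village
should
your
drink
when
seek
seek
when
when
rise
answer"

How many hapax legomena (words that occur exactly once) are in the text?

Frequencies: seek:8, should:4, when:4, village:3, head:3, happy:2, drink:2, brown:2, city:2, every:2, it:2, grow:2, this:1, me:1, name:1, been:1, box:1, the:1, child:1, return:1, … (3 more, each freq 1)
Hapax (freq=1): answer, been, box, child, me, name, return, rise, the, this, your

11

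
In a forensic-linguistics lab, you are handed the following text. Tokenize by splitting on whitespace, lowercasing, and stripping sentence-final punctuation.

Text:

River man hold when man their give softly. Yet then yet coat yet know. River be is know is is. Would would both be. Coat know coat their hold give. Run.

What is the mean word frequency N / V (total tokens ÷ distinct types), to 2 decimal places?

1.94

N = 31 tokens, V = 16 types.
Mean frequency = N / V = 31 / 16 = 1.94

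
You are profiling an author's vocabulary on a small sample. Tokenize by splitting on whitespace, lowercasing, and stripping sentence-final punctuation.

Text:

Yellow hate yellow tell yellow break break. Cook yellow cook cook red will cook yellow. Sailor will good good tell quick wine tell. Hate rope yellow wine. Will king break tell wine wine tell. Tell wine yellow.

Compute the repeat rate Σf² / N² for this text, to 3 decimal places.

Frequencies: yellow:7, tell:6, wine:5, cook:4, break:3, will:3, hate:2, good:2, red:1, sailor:1, quick:1, rope:1, king:1
Σf² = 157; N² = 1369
Repeat rate = 157 / 1369 = 0.115

0.115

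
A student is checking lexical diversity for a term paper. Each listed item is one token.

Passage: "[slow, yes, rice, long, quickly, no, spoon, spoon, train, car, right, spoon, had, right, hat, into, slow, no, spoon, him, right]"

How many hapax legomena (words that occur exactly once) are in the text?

Frequencies: spoon:4, right:3, slow:2, no:2, yes:1, rice:1, long:1, quickly:1, train:1, car:1, had:1, hat:1, into:1, him:1
Hapax (freq=1): car, had, hat, him, into, long, quickly, rice, train, yes

10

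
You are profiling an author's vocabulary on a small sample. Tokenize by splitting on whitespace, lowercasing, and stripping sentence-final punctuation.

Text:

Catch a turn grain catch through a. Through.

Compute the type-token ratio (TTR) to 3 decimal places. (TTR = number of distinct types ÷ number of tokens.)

0.625

N = 8 tokens, V = 5 types.
TTR = V / N = 5 / 8 = 0.625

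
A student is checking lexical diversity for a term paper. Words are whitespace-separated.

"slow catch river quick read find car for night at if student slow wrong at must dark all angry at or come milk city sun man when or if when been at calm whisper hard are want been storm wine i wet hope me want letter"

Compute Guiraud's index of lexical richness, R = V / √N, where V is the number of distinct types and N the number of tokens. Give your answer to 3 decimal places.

5.455

N = 46, V = 37.
√N = 6.782330
R = 37 / 6.782330 = 5.455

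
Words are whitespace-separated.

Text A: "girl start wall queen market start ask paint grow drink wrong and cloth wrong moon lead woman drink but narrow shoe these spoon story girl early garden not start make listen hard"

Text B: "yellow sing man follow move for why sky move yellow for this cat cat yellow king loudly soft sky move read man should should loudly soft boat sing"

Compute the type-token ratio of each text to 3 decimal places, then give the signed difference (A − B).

0.273

TTR(A) = 27/32 = 0.844
TTR(B) = 16/28 = 0.571
Difference = 0.844 − 0.571 = 0.273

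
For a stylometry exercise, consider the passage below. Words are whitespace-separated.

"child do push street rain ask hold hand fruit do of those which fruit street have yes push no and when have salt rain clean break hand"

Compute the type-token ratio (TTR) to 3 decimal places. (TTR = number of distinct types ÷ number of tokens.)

N = 27 tokens, V = 20 types.
TTR = V / N = 20 / 27 = 0.741

0.741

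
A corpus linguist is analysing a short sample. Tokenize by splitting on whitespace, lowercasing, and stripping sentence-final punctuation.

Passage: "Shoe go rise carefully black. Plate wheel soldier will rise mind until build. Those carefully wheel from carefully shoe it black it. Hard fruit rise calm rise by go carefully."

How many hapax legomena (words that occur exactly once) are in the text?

12

Frequencies: rise:4, carefully:4, shoe:2, go:2, black:2, wheel:2, it:2, plate:1, soldier:1, will:1, mind:1, until:1, build:1, those:1, from:1, hard:1, fruit:1, calm:1, by:1
Hapax (freq=1): build, by, calm, from, fruit, hard, mind, plate, soldier, those, until, will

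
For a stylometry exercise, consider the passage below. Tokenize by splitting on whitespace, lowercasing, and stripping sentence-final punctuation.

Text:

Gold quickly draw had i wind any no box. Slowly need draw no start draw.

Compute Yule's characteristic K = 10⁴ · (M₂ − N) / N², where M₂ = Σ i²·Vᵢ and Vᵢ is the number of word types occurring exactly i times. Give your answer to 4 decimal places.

Frequencies: draw:3, no:2, gold:1, quickly:1, had:1, i:1, wind:1, any:1, box:1, slowly:1, need:1, start:1
N = 15. Frequency spectrum: V_1=10, V_2=1, V_3=1
M₂ = 1²·10 + 2²·1 + 3²·1 = 23
K = 10000 × (23 − 15) / 15² = 355.5556

355.5556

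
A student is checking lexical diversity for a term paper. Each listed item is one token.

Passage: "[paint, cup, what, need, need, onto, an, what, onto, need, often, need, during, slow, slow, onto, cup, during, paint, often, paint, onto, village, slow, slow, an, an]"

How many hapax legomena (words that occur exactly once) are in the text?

1

Frequencies: need:4, onto:4, slow:4, paint:3, an:3, cup:2, what:2, often:2, during:2, village:1
Hapax (freq=1): village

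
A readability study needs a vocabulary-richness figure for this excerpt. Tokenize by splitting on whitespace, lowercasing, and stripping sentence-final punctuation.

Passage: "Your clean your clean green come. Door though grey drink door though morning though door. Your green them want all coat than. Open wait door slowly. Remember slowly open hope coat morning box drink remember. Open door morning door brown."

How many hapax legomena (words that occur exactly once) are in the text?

10

Frequencies: door:6, your:3, though:3, morning:3, open:3, clean:2, green:2, drink:2, coat:2, slowly:2, remember:2, come:1, grey:1, them:1, want:1, all:1, than:1, wait:1, hope:1, box:1, … (1 more, each freq 1)
Hapax (freq=1): all, box, brown, come, grey, hope, than, them, wait, want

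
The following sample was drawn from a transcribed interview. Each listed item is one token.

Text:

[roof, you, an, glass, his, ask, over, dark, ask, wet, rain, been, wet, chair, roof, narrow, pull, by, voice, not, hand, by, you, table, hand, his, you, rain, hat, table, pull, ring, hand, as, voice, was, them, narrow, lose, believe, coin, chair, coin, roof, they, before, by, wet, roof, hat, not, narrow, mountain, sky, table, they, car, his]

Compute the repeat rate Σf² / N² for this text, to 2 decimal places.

0.04

Frequencies: roof:4, you:3, his:3, wet:3, narrow:3, by:3, hand:3, table:3, ask:2, rain:2, chair:2, pull:2, voice:2, not:2, hat:2, coin:2, they:2, an:1, glass:1, over:1, … (12 more, each freq 1)
Σf² = 130; N² = 3364
Repeat rate = 130 / 3364 = 0.04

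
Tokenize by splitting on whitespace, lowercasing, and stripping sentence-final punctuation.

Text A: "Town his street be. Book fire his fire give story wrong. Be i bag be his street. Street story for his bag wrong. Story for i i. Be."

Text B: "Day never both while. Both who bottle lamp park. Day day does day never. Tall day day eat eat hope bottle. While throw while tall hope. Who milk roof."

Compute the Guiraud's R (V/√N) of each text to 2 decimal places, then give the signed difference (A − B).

A: V=12, N=28, R=2.27
B: V=15, N=29, R=2.79
Difference = 2.27 − 2.79 = -0.52

-0.52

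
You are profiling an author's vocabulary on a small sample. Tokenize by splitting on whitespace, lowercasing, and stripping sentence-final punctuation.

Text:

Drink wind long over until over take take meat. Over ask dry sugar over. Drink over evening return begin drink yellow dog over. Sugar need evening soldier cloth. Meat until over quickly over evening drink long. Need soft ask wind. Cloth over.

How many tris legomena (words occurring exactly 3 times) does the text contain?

Frequencies: over:9, drink:4, evening:3, wind:2, long:2, until:2, take:2, meat:2, ask:2, sugar:2, need:2, cloth:2, dry:1, return:1, begin:1, yellow:1, dog:1, soldier:1, quickly:1, soft:1
Words with frequency 3: evening

1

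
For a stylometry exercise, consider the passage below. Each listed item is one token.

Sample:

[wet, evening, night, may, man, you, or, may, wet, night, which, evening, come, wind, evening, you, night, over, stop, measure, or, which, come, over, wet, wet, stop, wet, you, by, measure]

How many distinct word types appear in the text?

14

Distinct types: {by, come, evening, man, may, measure, night, or, over, stop, wet, which, wind, you}
V = 14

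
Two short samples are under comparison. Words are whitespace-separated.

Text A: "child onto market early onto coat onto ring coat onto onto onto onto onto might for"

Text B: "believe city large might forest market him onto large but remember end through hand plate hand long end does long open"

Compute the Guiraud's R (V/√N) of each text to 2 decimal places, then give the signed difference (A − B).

-1.71

A: V=8, N=16, R=2.00
B: V=17, N=21, R=3.71
Difference = 2.00 − 3.71 = -1.71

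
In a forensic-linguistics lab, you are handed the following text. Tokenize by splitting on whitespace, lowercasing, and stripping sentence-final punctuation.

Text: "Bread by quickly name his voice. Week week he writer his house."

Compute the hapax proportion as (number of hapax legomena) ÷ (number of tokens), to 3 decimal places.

0.667

Frequencies: his:2, week:2, bread:1, by:1, quickly:1, name:1, voice:1, he:1, writer:1, house:1
Hapax count = 8; token count = 12.
Ratio = 8 / 12 = 0.667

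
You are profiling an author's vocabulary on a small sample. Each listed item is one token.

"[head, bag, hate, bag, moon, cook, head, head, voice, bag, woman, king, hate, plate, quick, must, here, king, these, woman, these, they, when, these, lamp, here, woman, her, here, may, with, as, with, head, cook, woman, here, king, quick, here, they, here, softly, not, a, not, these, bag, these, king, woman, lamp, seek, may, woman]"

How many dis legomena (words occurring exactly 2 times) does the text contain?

Frequencies: woman:6, here:6, these:5, head:4, bag:4, king:4, hate:2, cook:2, quick:2, they:2, lamp:2, may:2, with:2, not:2, moon:1, voice:1, plate:1, must:1, when:1, her:1, … (4 more, each freq 1)
Words with frequency 2: cook, hate, lamp, may, not, quick, they, with

8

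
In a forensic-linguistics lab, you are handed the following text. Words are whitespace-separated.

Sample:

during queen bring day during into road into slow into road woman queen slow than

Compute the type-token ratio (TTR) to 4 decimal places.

N = 15 tokens, V = 9 types.
TTR = V / N = 9 / 15 = 0.6000

0.6000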